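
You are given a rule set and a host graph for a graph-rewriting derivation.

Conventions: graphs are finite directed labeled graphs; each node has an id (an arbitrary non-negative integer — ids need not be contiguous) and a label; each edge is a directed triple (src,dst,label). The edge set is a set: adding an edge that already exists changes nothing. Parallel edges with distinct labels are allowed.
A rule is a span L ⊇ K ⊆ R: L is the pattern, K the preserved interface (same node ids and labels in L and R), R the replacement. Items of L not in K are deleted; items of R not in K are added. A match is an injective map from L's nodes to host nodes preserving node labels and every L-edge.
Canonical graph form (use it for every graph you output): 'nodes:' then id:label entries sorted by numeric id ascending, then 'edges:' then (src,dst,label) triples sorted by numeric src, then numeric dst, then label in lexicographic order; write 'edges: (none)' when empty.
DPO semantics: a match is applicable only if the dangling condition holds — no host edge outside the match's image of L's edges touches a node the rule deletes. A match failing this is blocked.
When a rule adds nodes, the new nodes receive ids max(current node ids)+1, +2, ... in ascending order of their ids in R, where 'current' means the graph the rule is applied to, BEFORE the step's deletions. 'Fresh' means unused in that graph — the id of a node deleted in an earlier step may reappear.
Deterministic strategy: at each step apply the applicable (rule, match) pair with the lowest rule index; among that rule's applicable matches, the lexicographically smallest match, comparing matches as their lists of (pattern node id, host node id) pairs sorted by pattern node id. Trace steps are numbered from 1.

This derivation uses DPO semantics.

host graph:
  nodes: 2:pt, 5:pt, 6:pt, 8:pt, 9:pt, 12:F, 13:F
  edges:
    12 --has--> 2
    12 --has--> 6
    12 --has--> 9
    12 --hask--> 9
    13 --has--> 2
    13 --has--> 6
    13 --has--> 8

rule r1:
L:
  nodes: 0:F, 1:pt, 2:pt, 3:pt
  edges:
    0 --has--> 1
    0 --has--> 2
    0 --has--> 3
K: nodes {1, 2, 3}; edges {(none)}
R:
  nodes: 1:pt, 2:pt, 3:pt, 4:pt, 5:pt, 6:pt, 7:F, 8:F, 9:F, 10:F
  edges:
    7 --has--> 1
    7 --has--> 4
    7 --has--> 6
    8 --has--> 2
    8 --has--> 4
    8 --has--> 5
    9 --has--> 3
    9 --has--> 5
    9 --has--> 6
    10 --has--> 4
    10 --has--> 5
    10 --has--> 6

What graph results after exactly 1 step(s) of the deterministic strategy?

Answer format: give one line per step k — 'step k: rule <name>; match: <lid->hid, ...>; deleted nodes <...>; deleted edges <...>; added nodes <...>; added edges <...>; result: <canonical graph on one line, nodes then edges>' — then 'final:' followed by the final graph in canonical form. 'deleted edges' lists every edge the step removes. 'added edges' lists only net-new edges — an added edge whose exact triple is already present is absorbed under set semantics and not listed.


step 1: rule r1; match: 0->13, 1->2, 2->6, 3->8; deleted nodes 13; deleted edges (13,2,has); (13,6,has); (13,8,has); added nodes 14, 15, 16, 17, 18, 19, 20; added edges (17,2,has); (17,14,has); (17,16,has); (18,6,has); (18,14,has); (18,15,has); (19,8,has); (19,15,has); (19,16,has); (20,14,has); (20,15,has); (20,16,has); result: nodes: 2:pt, 5:pt, 6:pt, 8:pt, 9:pt, 12:F, 14:pt, 15:pt, 16:pt, 17:F, 18:F, 19:F, 20:F edges: (12,2,has); (12,6,has); (12,9,has); (12,9,hask); (17,2,has); (17,14,has); (17,16,has); (18,6,has); (18,14,has); (18,15,has); (19,8,has); (19,15,has); (19,16,has); (20,14,has); (20,15,has); (20,16,has)
final:
nodes: 2:pt, 5:pt, 6:pt, 8:pt, 9:pt, 12:F, 14:pt, 15:pt, 16:pt, 17:F, 18:F, 19:F, 20:F
edges: (12,2,has); (12,6,has); (12,9,has); (12,9,hask); (17,2,has); (17,14,has); (17,16,has); (18,6,has); (18,14,has); (18,15,has); (19,8,has); (19,15,has); (19,16,has); (20,14,has); (20,15,has); (20,16,has)


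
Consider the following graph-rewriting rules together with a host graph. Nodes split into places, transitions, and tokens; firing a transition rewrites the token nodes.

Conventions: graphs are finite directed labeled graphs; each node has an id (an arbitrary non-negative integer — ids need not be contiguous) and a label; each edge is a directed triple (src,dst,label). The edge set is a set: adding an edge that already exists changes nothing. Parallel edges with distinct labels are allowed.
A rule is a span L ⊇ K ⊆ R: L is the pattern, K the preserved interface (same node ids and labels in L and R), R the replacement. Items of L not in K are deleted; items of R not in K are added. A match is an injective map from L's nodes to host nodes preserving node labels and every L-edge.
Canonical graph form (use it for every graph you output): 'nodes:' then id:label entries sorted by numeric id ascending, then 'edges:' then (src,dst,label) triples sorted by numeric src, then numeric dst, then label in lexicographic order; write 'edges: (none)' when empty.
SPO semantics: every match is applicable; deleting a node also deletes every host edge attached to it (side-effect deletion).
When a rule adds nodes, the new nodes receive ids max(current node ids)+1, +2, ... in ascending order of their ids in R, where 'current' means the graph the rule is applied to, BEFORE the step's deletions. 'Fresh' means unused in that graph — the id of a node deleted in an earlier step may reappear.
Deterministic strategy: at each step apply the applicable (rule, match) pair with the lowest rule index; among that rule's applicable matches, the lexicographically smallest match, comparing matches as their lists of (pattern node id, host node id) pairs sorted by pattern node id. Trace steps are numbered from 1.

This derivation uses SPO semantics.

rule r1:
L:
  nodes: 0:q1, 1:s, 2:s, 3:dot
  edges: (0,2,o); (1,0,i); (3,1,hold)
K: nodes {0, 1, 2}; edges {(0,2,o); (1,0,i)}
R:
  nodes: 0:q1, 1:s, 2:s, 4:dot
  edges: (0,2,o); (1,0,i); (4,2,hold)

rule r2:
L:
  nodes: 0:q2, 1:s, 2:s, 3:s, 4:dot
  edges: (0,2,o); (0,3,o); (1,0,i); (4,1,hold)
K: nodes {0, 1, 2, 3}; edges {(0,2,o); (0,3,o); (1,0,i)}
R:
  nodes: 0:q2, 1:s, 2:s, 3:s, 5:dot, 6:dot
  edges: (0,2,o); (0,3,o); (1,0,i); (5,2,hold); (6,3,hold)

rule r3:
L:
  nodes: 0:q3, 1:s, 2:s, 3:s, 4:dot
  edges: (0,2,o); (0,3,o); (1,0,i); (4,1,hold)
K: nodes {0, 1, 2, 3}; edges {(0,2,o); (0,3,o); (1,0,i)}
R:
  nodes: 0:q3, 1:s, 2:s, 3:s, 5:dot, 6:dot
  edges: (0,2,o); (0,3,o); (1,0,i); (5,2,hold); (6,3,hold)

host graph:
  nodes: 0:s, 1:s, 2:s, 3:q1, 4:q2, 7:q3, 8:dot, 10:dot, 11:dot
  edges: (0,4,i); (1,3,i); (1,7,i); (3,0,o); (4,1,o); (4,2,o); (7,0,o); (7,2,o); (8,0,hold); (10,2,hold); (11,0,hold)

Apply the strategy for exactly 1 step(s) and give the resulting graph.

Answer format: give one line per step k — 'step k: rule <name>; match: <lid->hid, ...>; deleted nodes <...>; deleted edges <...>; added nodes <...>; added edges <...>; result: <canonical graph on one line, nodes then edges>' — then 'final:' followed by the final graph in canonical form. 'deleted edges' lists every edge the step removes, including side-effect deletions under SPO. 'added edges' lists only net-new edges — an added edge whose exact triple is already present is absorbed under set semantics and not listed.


step 1: rule r2; match: 0->4, 1->0, 2->1, 3->2, 4->8; deleted nodes 8; deleted edges (8,0,hold); added nodes 12, 13; added edges (12,1,hold); (13,2,hold); result: nodes: 0:s, 1:s, 2:s, 3:q1, 4:q2, 7:q3, 10:dot, 11:dot, 12:dot, 13:dot edges: (0,4,i); (1,3,i); (1,7,i); (3,0,o); (4,1,o); (4,2,o); (7,0,o); (7,2,o); (10,2,hold); (11,0,hold); (12,1,hold); (13,2,hold)
final:
nodes: 0:s, 1:s, 2:s, 3:q1, 4:q2, 7:q3, 10:dot, 11:dot, 12:dot, 13:dot
edges: (0,4,i); (1,3,i); (1,7,i); (3,0,o); (4,1,o); (4,2,o); (7,0,o); (7,2,o); (10,2,hold); (11,0,hold); (12,1,hold); (13,2,hold)


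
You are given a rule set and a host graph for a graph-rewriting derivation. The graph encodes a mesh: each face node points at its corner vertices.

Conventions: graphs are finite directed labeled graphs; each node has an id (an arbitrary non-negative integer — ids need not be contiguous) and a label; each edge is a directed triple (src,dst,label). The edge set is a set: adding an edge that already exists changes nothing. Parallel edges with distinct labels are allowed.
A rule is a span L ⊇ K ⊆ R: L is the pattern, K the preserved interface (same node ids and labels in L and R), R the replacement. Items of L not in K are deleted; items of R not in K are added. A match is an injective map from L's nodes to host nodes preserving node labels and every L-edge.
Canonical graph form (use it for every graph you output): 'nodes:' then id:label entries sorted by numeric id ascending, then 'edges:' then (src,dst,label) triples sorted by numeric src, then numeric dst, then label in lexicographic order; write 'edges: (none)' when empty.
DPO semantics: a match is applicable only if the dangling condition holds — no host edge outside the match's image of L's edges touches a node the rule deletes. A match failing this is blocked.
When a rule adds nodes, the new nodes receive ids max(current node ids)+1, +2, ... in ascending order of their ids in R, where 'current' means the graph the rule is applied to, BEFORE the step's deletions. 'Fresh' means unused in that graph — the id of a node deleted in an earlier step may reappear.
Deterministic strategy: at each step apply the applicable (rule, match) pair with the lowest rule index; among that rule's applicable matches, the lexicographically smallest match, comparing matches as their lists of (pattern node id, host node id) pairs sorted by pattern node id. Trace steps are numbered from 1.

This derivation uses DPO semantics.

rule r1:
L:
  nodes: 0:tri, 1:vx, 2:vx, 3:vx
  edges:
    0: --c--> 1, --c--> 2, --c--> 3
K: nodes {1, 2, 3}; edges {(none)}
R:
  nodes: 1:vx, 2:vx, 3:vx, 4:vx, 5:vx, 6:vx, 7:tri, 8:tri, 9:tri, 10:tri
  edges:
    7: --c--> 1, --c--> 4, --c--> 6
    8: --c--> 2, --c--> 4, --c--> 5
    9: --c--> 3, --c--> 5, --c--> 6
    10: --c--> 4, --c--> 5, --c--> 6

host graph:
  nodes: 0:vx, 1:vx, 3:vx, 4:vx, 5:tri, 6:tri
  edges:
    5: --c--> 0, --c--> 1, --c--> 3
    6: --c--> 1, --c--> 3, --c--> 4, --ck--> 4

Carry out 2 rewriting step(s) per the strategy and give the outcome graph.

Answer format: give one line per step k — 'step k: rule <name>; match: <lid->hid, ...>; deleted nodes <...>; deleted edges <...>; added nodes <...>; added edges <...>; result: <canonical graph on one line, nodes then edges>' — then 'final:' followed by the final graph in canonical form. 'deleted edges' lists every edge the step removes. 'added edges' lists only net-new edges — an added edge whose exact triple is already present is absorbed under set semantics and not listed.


step 1: rule r1; match: 0->5, 1->0, 2->1, 3->3; deleted nodes 5; deleted edges (5,0,c); (5,1,c); (5,3,c); added nodes 7, 8, 9, 10, 11, 12, 13; added edges (10,0,c); (10,7,c); (10,9,c); (11,1,c); (11,7,c); (11,8,c); (12,3,c); (12,8,c); (12,9,c); (13,7,c); (13,8,c); (13,9,c); result: nodes: 0:vx, 1:vx, 3:vx, 4:vx, 6:tri, 7:vx, 8:vx, 9:vx, 10:tri, 11:tri, 12:tri, 13:tri edges: (6,1,c); (6,3,c); (6,4,c); (6,4,ck); (10,0,c); (10,7,c); (10,9,c); (11,1,c); (11,7,c); (11,8,c); (12,3,c); (12,8,c); (12,9,c); (13,7,c); (13,8,c); (13,9,c)
step 2: rule r1; match: 0->10, 1->0, 2->7, 3->9; deleted nodes 10; deleted edges (10,0,c); (10,7,c); (10,9,c); added nodes 14, 15, 16, 17, 18, 19, 20; added edges (17,0,c); (17,14,c); (17,16,c); (18,7,c); (18,14,c); (18,15,c); (19,9,c); (19,15,c); (19,16,c); (20,14,c); (20,15,c); (20,16,c); result: nodes: 0:vx, 1:vx, 3:vx, 4:vx, 6:tri, 7:vx, 8:vx, 9:vx, 11:tri, 12:tri, 13:tri, 14:vx, 15:vx, 16:vx, 17:tri, 18:tri, 19:tri, 20:tri edges: (6,1,c); (6,3,c); (6,4,c); (6,4,ck); (11,1,c); (11,7,c); (11,8,c); (12,3,c); (12,8,c); (12,9,c); (13,7,c); (13,8,c); (13,9,c); (17,0,c); (17,14,c); (17,16,c); (18,7,c); (18,14,c); (18,15,c); (19,9,c); (19,15,c); (19,16,c); (20,14,c); (20,15,c); (20,16,c)
final:
nodes: 0:vx, 1:vx, 3:vx, 4:vx, 6:tri, 7:vx, 8:vx, 9:vx, 11:tri, 12:tri, 13:tri, 14:vx, 15:vx, 16:vx, 17:tri, 18:tri, 19:tri, 20:tri
edges: (6,1,c); (6,3,c); (6,4,c); (6,4,ck); (11,1,c); (11,7,c); (11,8,c); (12,3,c); (12,8,c); (12,9,c); (13,7,c); (13,8,c); (13,9,c); (17,0,c); (17,14,c); (17,16,c); (18,7,c); (18,14,c); (18,15,c); (19,9,c); (19,15,c); (19,16,c); (20,14,c); (20,15,c); (20,16,c)


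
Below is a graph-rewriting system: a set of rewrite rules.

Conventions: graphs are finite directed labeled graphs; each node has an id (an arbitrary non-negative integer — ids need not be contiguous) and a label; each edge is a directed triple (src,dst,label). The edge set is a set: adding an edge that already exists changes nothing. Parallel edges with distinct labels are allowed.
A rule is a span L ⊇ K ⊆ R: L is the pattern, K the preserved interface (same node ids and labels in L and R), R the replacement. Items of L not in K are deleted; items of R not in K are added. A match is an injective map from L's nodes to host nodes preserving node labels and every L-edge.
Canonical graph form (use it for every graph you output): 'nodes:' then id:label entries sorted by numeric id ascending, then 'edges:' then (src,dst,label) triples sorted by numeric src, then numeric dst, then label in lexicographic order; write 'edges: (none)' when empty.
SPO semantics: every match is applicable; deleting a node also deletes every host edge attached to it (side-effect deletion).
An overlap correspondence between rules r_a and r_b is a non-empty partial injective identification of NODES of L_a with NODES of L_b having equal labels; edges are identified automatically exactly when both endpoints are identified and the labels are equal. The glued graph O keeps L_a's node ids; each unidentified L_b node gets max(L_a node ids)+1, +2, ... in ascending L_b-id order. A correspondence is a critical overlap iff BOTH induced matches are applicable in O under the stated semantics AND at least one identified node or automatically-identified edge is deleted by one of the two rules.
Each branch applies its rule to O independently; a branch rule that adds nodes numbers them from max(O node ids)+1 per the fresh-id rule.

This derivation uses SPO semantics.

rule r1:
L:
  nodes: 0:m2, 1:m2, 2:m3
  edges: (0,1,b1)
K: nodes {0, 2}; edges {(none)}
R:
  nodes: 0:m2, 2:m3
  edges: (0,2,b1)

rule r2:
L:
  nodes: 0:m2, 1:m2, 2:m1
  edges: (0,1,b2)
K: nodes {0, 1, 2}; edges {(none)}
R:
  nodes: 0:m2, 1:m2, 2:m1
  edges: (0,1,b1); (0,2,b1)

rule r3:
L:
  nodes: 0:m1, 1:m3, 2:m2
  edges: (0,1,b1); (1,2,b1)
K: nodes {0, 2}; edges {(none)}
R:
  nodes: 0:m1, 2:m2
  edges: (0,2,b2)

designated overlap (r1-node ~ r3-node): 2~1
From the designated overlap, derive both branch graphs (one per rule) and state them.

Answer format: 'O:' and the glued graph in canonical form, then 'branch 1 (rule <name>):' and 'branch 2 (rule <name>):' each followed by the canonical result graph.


O:
nodes: 0:m2, 1:m2, 2:m3, 3:m1, 4:m2
edges: (0,1,b1); (2,4,b1); (3,2,b1)
branch 1 (rule r1):
nodes: 0:m2, 2:m3, 3:m1, 4:m2
edges: (0,2,b1); (2,4,b1); (3,2,b1)
branch 2 (rule r3):
nodes: 0:m2, 1:m2, 3:m1, 4:m2
edges: (0,1,b1); (3,4,b2)


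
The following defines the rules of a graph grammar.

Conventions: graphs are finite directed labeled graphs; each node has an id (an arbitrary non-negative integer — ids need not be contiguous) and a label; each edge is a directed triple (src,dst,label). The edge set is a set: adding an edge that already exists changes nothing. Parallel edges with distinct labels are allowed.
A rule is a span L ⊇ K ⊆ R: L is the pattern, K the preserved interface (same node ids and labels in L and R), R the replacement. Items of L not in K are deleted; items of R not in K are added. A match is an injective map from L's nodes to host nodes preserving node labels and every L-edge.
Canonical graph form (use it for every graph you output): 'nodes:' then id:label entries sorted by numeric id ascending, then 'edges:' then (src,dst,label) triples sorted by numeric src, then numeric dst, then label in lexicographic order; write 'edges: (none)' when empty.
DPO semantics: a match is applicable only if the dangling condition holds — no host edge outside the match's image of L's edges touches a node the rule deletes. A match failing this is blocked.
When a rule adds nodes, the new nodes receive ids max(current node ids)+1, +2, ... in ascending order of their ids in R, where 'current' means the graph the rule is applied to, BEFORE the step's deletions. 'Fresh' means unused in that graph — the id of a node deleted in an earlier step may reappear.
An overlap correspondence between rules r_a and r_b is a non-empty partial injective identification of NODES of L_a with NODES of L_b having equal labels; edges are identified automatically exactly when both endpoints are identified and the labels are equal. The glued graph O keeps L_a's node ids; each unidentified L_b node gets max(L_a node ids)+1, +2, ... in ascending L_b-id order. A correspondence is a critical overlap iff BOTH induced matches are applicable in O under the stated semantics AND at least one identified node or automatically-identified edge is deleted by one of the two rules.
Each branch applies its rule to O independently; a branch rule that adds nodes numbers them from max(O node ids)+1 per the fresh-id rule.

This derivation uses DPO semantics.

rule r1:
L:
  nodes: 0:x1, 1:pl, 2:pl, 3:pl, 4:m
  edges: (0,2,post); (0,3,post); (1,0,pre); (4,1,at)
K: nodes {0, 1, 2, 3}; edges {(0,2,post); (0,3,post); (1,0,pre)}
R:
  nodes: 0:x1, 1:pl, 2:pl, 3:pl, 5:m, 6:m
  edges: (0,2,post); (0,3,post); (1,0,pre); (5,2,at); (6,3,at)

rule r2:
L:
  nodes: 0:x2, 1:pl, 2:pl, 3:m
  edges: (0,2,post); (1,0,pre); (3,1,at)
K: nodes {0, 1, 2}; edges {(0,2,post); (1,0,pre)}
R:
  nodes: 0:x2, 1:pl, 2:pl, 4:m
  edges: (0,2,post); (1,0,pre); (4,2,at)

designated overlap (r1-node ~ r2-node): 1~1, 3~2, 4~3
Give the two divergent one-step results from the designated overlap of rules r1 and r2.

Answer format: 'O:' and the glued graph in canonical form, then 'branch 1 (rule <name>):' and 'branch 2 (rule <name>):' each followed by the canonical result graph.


O:
nodes: 0:x1, 1:pl, 2:pl, 3:pl, 4:m, 5:x2
edges: (0,2,post); (0,3,post); (1,0,pre); (1,5,pre); (4,1,at); (5,3,post)
branch 1 (rule r1):
nodes: 0:x1, 1:pl, 2:pl, 3:pl, 5:x2, 6:m, 7:m
edges: (0,2,post); (0,3,post); (1,0,pre); (1,5,pre); (5,3,post); (6,2,at); (7,3,at)
branch 2 (rule r2):
nodes: 0:x1, 1:pl, 2:pl, 3:pl, 5:x2, 6:m
edges: (0,2,post); (0,3,post); (1,0,pre); (1,5,pre); (5,3,post); (6,3,at)


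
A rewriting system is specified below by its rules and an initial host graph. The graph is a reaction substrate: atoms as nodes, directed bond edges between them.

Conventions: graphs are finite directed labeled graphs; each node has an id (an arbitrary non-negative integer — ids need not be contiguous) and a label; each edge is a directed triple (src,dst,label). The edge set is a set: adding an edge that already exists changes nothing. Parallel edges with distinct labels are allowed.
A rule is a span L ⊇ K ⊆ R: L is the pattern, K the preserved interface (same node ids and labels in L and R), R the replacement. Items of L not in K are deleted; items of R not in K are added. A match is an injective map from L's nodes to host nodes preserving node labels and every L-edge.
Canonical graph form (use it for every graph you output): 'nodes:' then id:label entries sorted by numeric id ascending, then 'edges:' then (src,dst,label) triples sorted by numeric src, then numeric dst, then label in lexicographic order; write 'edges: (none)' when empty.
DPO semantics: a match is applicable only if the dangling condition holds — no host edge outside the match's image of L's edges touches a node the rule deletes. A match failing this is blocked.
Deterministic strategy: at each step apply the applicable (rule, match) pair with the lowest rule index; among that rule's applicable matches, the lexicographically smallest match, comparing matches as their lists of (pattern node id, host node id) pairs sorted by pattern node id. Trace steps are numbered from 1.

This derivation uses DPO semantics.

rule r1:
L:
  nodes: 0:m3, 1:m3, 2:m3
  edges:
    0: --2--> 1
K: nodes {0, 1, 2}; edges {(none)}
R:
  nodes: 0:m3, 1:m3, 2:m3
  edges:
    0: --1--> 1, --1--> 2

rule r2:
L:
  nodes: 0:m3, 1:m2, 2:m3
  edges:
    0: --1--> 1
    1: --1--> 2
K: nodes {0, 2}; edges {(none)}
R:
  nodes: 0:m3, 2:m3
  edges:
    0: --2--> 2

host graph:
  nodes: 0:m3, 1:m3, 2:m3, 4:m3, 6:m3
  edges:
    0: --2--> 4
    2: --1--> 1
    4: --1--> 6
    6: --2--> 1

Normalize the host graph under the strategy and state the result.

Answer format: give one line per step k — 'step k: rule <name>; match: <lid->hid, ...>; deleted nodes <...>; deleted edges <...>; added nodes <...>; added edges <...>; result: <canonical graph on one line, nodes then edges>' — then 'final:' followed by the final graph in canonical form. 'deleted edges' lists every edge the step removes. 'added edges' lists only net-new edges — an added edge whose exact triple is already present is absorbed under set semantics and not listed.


step 1: rule r1; match: 0->0, 1->4, 2->1; deleted nodes (none); deleted edges (0,4,2); added nodes (none); added edges (0,1,1); (0,4,1); result: nodes: 0:m3, 1:m3, 2:m3, 4:m3, 6:m3 edges: (0,1,1); (0,4,1); (2,1,1); (4,6,1); (6,1,2)
step 2: rule r1; match: 0->6, 1->1, 2->0; deleted nodes (none); deleted edges (6,1,2); added nodes (none); added edges (6,0,1); (6,1,1); result: nodes: 0:m3, 1:m3, 2:m3, 4:m3, 6:m3 edges: (0,1,1); (0,4,1); (2,1,1); (4,6,1); (6,0,1); (6,1,1)
final:
nodes: 0:m3, 1:m3, 2:m3, 4:m3, 6:m3
edges: (0,1,1); (0,4,1); (2,1,1); (4,6,1); (6,0,1); (6,1,1)


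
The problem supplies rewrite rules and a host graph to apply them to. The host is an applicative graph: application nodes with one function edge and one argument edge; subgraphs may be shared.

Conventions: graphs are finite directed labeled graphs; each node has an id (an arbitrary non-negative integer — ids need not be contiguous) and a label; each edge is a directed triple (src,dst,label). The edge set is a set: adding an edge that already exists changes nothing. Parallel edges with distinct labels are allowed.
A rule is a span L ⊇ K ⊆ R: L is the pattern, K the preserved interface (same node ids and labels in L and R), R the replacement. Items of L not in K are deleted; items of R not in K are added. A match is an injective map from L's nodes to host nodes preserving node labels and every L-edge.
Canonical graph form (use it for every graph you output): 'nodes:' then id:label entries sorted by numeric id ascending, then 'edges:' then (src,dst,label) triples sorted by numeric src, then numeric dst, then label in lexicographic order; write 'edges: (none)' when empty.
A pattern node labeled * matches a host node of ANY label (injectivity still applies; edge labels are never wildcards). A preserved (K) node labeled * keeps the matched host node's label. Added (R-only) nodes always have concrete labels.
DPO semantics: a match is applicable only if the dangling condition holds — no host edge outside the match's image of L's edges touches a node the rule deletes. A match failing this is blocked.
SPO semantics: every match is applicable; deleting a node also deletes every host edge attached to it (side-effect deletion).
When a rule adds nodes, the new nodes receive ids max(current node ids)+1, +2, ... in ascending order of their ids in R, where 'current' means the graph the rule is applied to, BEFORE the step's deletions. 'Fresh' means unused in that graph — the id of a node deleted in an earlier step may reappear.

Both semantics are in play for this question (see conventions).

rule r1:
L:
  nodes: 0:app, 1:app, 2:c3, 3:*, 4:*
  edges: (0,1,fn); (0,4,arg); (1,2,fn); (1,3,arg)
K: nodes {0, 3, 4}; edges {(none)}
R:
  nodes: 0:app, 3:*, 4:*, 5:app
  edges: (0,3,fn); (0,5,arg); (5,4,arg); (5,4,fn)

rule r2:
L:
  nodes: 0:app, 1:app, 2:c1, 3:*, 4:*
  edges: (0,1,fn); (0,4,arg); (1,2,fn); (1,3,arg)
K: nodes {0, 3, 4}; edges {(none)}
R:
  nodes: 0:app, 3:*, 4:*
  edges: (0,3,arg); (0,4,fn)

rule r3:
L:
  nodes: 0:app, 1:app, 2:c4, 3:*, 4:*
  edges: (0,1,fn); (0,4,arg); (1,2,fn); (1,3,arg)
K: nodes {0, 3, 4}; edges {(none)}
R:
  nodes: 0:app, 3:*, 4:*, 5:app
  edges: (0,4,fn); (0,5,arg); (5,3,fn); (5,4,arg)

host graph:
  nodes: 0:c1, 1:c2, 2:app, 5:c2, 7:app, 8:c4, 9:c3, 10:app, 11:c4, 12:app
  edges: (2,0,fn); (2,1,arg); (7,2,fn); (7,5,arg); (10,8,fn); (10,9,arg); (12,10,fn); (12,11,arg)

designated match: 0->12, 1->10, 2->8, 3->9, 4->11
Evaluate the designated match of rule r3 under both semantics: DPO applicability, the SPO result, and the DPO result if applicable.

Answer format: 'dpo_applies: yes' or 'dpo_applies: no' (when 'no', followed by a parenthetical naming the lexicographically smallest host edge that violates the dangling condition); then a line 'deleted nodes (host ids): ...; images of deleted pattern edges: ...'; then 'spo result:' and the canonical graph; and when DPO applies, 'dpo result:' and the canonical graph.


dpo_applies: yes
deleted nodes (host ids): 8, 10; images of deleted pattern edges: (10,8,fn); (10,9,arg); (12,10,fn); (12,11,arg)
spo result:
nodes: 0:c1, 1:c2, 2:app, 5:c2, 7:app, 9:c3, 11:c4, 12:app, 13:app
edges: (2,0,fn); (2,1,arg); (7,2,fn); (7,5,arg); (12,11,fn); (12,13,arg); (13,9,fn); (13,11,arg)
dpo result:
nodes: 0:c1, 1:c2, 2:app, 5:c2, 7:app, 9:c3, 11:c4, 12:app, 13:app
edges: (2,0,fn); (2,1,arg); (7,2,fn); (7,5,arg); (12,11,fn); (12,13,arg); (13,9,fn); (13,11,arg)


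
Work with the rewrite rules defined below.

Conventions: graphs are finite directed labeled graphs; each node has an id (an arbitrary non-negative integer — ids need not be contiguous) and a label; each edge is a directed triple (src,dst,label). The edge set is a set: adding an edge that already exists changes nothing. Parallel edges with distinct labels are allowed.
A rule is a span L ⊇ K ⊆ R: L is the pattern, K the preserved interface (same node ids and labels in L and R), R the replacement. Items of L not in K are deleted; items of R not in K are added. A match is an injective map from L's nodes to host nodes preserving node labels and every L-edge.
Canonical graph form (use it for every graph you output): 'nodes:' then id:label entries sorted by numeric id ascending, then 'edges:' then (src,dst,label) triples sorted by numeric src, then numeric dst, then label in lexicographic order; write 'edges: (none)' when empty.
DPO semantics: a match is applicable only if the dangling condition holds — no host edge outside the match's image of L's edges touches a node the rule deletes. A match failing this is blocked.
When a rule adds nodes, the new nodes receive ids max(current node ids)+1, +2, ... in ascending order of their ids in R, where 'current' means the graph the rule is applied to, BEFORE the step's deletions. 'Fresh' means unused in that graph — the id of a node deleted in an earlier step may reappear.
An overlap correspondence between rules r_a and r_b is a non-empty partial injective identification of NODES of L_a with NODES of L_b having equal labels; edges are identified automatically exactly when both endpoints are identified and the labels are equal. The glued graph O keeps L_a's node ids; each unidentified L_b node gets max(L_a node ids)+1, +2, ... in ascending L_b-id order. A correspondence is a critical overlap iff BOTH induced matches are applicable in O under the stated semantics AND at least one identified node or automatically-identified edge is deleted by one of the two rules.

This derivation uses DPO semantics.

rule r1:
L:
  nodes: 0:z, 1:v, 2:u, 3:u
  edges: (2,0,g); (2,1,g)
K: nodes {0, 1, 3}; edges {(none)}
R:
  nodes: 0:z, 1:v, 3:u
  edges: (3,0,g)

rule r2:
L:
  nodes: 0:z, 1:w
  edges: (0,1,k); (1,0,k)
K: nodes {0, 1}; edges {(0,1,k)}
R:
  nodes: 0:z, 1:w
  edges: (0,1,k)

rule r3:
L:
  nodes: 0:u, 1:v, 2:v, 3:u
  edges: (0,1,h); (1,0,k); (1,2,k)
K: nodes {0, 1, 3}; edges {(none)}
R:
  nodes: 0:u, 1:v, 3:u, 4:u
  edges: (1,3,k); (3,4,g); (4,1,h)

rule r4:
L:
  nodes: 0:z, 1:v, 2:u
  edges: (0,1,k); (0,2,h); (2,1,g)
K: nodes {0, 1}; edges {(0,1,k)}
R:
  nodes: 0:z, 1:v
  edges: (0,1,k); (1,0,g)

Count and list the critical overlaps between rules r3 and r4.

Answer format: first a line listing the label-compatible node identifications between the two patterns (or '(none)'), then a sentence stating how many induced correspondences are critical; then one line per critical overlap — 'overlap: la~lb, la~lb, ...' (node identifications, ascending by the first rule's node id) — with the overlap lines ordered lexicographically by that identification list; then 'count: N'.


label-compatible node identifications between L(r3) and L(r4): 0~2, 1~1, 2~1, 3~2
2 of the induced correspondences are critical overlaps of r3 and r4.
overlap: 1~1, 3~2
overlap: 3~2
count: 2


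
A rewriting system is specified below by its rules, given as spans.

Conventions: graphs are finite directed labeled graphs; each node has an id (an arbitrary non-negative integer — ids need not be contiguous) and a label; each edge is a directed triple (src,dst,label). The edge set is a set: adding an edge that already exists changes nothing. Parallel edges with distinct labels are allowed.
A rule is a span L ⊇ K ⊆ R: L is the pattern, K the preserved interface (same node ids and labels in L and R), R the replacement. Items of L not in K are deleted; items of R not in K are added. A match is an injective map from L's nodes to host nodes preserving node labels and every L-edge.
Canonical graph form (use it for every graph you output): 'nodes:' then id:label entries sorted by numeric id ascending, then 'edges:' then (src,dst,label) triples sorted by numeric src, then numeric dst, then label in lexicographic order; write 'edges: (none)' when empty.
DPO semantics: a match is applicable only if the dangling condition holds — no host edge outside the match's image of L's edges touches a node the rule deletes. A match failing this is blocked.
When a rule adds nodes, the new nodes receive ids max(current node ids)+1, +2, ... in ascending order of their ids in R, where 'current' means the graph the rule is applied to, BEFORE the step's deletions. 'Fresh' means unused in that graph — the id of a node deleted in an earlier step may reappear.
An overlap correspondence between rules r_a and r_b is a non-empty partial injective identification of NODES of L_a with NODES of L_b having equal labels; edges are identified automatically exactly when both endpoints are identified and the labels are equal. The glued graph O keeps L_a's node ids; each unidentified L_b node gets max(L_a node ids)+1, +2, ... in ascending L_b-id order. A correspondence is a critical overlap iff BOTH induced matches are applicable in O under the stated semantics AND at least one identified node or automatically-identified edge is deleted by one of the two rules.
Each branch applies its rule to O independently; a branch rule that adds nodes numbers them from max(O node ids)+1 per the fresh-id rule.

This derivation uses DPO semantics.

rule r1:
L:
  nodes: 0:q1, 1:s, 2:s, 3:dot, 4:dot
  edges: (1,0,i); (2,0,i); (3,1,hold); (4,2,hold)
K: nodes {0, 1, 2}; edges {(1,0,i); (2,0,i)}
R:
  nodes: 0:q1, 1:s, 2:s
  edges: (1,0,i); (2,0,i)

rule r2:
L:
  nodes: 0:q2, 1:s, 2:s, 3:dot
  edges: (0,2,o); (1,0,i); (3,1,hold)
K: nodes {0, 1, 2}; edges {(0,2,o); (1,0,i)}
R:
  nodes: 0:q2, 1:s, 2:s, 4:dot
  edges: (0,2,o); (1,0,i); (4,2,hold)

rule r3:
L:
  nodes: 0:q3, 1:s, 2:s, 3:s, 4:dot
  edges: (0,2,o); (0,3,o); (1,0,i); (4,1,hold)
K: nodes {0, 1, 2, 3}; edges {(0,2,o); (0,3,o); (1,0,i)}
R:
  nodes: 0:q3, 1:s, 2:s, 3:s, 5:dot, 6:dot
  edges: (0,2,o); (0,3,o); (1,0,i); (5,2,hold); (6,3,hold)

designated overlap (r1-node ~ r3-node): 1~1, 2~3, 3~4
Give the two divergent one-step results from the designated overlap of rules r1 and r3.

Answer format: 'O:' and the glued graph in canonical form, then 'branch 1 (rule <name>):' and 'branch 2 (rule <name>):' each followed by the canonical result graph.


O:
nodes: 0:q1, 1:s, 2:s, 3:dot, 4:dot, 5:q3, 6:s
edges: (1,0,i); (1,5,i); (2,0,i); (3,1,hold); (4,2,hold); (5,2,o); (5,6,o)
branch 1 (rule r1):
nodes: 0:q1, 1:s, 2:s, 5:q3, 6:s
edges: (1,0,i); (1,5,i); (2,0,i); (5,2,o); (5,6,o)
branch 2 (rule r3):
nodes: 0:q1, 1:s, 2:s, 4:dot, 5:q3, 6:s, 7:dot, 8:dot
edges: (1,0,i); (1,5,i); (2,0,i); (4,2,hold); (5,2,o); (5,6,o); (7,6,hold); (8,2,hold)


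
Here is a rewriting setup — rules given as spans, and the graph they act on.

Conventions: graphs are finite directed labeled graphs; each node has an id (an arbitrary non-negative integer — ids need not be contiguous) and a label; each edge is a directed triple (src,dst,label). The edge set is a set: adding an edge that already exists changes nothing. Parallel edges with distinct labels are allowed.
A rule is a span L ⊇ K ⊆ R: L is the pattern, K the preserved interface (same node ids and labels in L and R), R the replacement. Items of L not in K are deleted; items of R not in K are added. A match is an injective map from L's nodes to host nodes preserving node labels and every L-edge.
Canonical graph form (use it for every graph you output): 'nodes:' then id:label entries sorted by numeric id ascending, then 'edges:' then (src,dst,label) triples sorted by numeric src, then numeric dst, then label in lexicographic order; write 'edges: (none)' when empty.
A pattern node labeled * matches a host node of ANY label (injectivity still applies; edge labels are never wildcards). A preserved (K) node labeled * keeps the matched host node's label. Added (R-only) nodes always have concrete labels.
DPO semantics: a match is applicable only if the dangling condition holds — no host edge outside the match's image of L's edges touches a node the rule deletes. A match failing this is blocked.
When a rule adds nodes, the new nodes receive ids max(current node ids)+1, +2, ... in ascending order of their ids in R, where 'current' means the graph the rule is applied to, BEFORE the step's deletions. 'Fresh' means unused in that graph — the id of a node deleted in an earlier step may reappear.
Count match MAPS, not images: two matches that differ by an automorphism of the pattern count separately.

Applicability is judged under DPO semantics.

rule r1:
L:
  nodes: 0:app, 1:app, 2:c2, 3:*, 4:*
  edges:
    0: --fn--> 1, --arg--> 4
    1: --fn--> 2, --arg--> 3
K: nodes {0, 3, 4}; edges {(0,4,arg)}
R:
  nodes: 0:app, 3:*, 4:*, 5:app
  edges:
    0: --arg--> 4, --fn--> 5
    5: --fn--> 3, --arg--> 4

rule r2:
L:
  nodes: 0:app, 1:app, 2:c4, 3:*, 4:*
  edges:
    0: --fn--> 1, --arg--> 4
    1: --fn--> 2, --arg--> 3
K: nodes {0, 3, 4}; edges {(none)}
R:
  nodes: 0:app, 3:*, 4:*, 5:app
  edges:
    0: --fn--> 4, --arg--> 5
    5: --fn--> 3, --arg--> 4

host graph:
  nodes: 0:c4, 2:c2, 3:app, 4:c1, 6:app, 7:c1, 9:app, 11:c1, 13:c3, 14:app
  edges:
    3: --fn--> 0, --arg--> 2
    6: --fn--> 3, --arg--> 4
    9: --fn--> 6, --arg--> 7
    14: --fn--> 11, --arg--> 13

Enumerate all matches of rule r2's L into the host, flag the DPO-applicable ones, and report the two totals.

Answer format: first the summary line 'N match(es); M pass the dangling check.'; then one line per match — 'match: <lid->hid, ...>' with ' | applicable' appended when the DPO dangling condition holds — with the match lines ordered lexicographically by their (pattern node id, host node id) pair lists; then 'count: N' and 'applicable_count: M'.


1 match(es); 1 pass the dangling check.
match: 0->6, 1->3, 2->0, 3->2, 4->4 | applicable
count: 1
applicable_count: 1


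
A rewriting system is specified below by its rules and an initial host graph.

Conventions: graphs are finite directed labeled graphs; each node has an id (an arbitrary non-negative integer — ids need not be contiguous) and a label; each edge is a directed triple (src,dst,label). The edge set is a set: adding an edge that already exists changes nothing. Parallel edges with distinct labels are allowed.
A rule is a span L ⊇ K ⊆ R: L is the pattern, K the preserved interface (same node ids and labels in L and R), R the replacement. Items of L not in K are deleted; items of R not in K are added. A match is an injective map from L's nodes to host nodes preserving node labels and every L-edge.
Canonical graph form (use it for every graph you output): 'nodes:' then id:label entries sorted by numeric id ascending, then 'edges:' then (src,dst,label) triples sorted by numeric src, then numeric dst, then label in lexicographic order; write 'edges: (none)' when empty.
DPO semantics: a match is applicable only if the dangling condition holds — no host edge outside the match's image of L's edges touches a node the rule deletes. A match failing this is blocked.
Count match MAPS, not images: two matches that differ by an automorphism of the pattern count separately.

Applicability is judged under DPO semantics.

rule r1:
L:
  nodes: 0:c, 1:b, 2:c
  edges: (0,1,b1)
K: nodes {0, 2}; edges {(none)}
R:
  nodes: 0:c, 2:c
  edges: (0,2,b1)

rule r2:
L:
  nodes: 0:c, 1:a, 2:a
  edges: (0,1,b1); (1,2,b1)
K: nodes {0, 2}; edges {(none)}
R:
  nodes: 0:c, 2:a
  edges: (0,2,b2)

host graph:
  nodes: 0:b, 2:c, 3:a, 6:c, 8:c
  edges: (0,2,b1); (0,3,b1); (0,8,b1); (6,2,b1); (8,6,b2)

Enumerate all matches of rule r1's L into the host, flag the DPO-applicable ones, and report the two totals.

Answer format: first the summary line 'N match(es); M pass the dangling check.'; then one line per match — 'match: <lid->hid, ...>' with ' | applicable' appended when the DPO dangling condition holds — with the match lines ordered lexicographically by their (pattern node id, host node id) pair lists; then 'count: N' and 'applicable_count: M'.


0 match(es); 0 pass the dangling check.
count: 0
applicable_count: 0


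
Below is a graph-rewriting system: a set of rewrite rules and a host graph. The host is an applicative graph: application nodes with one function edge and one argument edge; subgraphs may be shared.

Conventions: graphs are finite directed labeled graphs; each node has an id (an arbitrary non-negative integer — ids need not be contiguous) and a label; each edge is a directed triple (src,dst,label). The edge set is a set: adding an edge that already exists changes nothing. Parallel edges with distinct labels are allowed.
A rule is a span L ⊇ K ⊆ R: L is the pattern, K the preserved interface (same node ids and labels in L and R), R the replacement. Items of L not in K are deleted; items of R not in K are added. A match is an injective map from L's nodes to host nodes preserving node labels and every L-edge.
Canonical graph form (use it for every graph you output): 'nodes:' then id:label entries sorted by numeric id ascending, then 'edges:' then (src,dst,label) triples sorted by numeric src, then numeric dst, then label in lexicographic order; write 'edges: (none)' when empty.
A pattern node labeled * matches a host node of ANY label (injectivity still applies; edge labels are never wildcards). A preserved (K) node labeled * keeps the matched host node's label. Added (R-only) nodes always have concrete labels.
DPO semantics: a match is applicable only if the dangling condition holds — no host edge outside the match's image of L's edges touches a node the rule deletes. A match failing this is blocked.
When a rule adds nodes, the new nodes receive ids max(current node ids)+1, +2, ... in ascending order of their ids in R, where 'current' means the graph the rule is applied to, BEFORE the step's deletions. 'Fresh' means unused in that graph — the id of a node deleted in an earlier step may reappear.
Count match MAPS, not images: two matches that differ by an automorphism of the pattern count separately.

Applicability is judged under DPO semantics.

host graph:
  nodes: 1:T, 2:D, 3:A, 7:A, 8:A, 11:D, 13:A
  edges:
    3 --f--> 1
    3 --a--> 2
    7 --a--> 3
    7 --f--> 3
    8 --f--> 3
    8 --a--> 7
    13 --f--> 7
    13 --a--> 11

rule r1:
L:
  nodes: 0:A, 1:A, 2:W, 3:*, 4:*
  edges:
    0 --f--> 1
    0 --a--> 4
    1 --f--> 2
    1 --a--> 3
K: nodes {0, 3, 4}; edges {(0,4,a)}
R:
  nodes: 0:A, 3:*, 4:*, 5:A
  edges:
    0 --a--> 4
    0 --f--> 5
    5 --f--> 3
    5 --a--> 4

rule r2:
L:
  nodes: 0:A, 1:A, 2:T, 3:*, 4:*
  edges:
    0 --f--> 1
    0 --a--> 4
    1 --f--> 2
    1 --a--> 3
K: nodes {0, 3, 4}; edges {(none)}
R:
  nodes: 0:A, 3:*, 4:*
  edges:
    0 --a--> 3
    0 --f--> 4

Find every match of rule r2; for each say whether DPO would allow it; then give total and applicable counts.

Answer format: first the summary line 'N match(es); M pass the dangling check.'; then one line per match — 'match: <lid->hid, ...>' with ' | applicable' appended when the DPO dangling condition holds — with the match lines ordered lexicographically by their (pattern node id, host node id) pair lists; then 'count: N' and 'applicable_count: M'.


1 match(es); 0 pass the dangling check.
match: 0->8, 1->3, 2->1, 3->2, 4->7
count: 1
applicable_count: 0
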